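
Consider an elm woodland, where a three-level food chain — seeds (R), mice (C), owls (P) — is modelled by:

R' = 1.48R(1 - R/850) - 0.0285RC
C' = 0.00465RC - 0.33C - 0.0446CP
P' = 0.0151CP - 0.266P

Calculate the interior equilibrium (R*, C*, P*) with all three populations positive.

From dP/dt = 0: 0.0151C* = 0.266, so C* = 17.6.
From dR/dt = 0: 1.48(1 - R*/850) = 0.0285·17.6, giving R* = 850·(1 - 0.339) = 562.
From dC/dt = 0: 0.00465·562 - 0.33 = 0.0446P*, so P* = 2.28/0.0446 = 51.2.

R* ≈ 562, C* ≈ 17.6, P* ≈ 51.2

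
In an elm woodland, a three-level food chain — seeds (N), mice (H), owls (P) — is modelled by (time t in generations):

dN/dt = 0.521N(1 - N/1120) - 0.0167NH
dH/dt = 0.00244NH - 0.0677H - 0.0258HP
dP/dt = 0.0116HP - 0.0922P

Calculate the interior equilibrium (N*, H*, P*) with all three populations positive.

N* ≈ 835, H* ≈ 7.95, P* ≈ 76.3

From dP/dt = 0: 0.0116H* = 0.0922, so H* = 7.95.
From dN/dt = 0: 0.521(1 - N*/1120) = 0.0167·7.95, giving N* = 1120·(1 - 0.255) = 835.
From dH/dt = 0: 0.00244·835 - 0.0677 = 0.0258P*, so P* = 1.97/0.0258 = 76.3.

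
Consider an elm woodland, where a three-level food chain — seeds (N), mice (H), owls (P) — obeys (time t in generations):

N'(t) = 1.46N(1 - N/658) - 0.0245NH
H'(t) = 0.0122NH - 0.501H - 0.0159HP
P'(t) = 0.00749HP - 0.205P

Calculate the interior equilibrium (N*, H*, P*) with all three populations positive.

N* ≈ 356, H* ≈ 27.4, P* ≈ 241

From dP/dt = 0: 0.00749H* = 0.205, so H* = 27.4.
From dN/dt = 0: 1.46(1 - N*/658) = 0.0245·27.4, giving N* = 658·(1 - 0.459) = 356.
From dH/dt = 0: 0.0122·356 - 0.501 = 0.0159P*, so P* = 3.84/0.0159 = 241.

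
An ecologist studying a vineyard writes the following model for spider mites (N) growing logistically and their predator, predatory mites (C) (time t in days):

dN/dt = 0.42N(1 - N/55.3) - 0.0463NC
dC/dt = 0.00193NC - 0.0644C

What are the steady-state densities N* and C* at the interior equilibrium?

From dC/dt = 0 with C > 0: 0.00193N* = 0.0644, so N* = 33.4.
Substitute into dN/dt = 0: 0.42(1 - 33.4/55.3) = 0.0463C*.
The bracket is 0.397, giving C* = 0.167/0.0463 = 3.6.

N* ≈ 33.4, C* ≈ 3.6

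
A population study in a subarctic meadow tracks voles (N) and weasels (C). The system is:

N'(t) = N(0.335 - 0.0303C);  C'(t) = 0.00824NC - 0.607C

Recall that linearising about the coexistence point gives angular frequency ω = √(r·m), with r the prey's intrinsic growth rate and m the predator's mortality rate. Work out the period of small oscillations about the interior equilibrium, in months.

T ≈ 13.9 months

Here r = 0.335 and m = 0.607, so r·m = 0.203.
ω = √0.203 = 0.451 per month, hence T = 2π/ω ≈ 13.9 months.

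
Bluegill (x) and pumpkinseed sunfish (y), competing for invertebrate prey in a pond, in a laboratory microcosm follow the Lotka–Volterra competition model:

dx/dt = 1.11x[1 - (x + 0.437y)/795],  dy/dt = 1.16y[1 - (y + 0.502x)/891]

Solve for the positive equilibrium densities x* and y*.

Setting both brackets to zero gives the nullclines x + 0.437y = 795 and 0.502x + y = 891.
Substituting y = 891 - 0.502x into the first: x(1 - 0.437·0.502) = 795 - 0.437·891.
So x* = 406/0.781 = 520, and then y* = 891 - 0.502·520 = 630.

x* ≈ 520, y* ≈ 630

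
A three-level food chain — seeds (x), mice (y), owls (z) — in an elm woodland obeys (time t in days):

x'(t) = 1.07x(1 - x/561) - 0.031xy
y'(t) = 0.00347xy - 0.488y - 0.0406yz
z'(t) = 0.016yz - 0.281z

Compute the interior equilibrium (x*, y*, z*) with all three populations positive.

x* ≈ 276, y* ≈ 17.6, z* ≈ 11.5

From dz/dt = 0: 0.016y* = 0.281, so y* = 17.6.
From dx/dt = 0: 1.07(1 - x*/561) = 0.031·17.6, giving x* = 561·(1 - 0.509) = 276.
From dy/dt = 0: 0.00347·276 - 0.488 = 0.0406z*, so z* = 0.468/0.0406 = 11.5.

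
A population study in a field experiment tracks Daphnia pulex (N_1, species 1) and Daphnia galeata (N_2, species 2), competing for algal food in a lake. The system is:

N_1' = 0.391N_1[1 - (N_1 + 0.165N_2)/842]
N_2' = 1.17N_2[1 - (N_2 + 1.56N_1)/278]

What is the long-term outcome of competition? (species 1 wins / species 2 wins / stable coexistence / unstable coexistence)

species 1 excludes species 2

Compare the nullcline intercepts: K1/α12 = 842/0.165 = 5100 > K2 = 278; K2/α21 = 278/1.56 = 178 < K1 = 842.
Since the inequalities point opposite ways, species 1 can invade but species 2 cannot.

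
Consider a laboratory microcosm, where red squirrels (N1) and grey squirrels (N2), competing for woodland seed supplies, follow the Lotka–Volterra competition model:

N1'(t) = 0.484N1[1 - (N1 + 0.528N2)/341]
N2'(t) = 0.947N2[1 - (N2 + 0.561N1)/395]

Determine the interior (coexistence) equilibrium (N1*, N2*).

N1* ≈ 188, N2* ≈ 289

Setting both brackets to zero gives the nullclines N1 + 0.528N2 = 341 and 0.561N1 + N2 = 395.
Substituting N2 = 395 - 0.561N1 into the first: N1(1 - 0.528·0.561) = 341 - 0.528·395.
So N1* = 132/0.704 = 188, and then N2* = 395 - 0.561·188 = 289.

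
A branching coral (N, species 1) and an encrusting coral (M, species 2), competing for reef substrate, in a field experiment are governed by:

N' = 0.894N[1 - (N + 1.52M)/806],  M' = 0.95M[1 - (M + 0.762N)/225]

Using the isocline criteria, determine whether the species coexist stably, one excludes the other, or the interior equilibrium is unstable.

species 1 excludes species 2

Compare the nullcline intercepts: K1/α12 = 806/1.52 = 530 > K2 = 225; K2/α21 = 225/0.762 = 295 < K1 = 806.
Since the inequalities point opposite ways, species 1 can invade but species 2 cannot.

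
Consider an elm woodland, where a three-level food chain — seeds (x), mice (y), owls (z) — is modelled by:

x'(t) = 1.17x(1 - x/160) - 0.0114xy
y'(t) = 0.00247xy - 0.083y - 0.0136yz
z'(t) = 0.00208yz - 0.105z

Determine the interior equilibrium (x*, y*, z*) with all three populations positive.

x* ≈ 81.3, y* ≈ 50.5, z* ≈ 8.66

From dz/dt = 0: 0.00208y* = 0.105, so y* = 50.5.
From dx/dt = 0: 1.17(1 - x*/160) = 0.0114·50.5, giving x* = 160·(1 - 0.492) = 81.3.
From dy/dt = 0: 0.00247·81.3 - 0.083 = 0.0136z*, so z* = 0.118/0.0136 = 8.66.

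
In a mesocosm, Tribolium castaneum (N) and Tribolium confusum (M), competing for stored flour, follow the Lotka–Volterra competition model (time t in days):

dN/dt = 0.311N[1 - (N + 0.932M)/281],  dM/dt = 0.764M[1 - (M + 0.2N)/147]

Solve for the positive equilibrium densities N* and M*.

Setting both brackets to zero gives the nullclines N + 0.932M = 281 and 0.2N + M = 147.
Substituting M = 147 - 0.2N into the first: N(1 - 0.932·0.2) = 281 - 0.932·147.
So N* = 144/0.814 = 177, and then M* = 147 - 0.2·177 = 112.

N* ≈ 177, M* ≈ 112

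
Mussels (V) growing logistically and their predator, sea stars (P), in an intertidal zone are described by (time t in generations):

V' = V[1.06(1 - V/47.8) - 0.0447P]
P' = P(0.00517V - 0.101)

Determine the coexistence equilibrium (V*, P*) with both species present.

V* ≈ 19.5, P* ≈ 14

From dP/dt = 0 with P > 0: 0.00517V* = 0.101, so V* = 19.5.
Substitute into dV/dt = 0: 1.06(1 - 19.5/47.8) = 0.0447P*.
The bracket is 0.591, giving P* = 0.627/0.0447 = 14.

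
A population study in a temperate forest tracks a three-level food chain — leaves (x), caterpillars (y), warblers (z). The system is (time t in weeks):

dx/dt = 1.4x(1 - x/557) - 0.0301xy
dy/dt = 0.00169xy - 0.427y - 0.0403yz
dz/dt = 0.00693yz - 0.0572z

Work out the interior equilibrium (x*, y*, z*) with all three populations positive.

x* ≈ 458, y* ≈ 8.25, z* ≈ 8.62

From dz/dt = 0: 0.00693y* = 0.0572, so y* = 8.25.
From dx/dt = 0: 1.4(1 - x*/557) = 0.0301·8.25, giving x* = 557·(1 - 0.177) = 458.
From dy/dt = 0: 0.00169·458 - 0.427 = 0.0403z*, so z* = 0.347/0.0403 = 8.62.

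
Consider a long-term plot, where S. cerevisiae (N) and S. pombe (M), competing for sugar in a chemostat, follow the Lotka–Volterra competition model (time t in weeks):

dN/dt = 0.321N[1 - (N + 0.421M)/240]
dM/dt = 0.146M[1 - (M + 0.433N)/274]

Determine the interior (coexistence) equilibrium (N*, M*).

N* ≈ 152, M* ≈ 208

Setting both brackets to zero gives the nullclines N + 0.421M = 240 and 0.433N + M = 274.
Substituting M = 274 - 0.433N into the first: N(1 - 0.421·0.433) = 240 - 0.421·274.
So N* = 125/0.818 = 152, and then M* = 274 - 0.433·152 = 208.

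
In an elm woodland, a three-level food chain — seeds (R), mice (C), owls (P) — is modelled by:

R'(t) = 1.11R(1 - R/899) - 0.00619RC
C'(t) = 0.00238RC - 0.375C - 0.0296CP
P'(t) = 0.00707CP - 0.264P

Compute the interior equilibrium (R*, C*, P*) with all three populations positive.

R* ≈ 712, C* ≈ 37.3, P* ≈ 44.6

From dP/dt = 0: 0.00707C* = 0.264, so C* = 37.3.
From dR/dt = 0: 1.11(1 - R*/899) = 0.00619·37.3, giving R* = 899·(1 - 0.208) = 712.
From dC/dt = 0: 0.00238·712 - 0.375 = 0.0296P*, so P* = 1.32/0.0296 = 44.6.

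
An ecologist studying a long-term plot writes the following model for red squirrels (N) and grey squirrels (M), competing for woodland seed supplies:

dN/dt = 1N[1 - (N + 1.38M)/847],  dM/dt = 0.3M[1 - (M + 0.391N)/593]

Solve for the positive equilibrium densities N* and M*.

N* ≈ 62.2, M* ≈ 569

Setting both brackets to zero gives the nullclines N + 1.38M = 847 and 0.391N + M = 593.
Substituting M = 593 - 0.391N into the first: N(1 - 1.38·0.391) = 847 - 1.38·593.
So N* = 28.7/0.46 = 62.2, and then M* = 593 - 0.391·62.2 = 569.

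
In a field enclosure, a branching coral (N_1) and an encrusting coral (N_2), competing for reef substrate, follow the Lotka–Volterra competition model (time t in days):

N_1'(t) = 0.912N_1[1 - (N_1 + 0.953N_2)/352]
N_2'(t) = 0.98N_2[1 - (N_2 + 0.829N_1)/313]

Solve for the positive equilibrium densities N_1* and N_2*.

Setting both brackets to zero gives the nullclines N_1 + 0.953N_2 = 352 and 0.829N_1 + N_2 = 313.
Substituting N_2 = 313 - 0.829N_1 into the first: N_1(1 - 0.953·0.829) = 352 - 0.953·313.
So N_1* = 53.7/0.21 = 256, and then N_2* = 313 - 0.829·256 = 101.

N_1* ≈ 256, N_2* ≈ 101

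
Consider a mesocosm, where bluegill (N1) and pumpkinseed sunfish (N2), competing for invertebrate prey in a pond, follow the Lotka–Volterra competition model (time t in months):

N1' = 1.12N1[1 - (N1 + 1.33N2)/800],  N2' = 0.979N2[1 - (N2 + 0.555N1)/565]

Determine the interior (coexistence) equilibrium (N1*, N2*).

Setting both brackets to zero gives the nullclines N1 + 1.33N2 = 800 and 0.555N1 + N2 = 565.
Substituting N2 = 565 - 0.555N1 into the first: N1(1 - 1.33·0.555) = 800 - 1.33·565.
So N1* = 48.5/0.262 = 185, and then N2* = 565 - 0.555·185 = 462.

N1* ≈ 185, N2* ≈ 462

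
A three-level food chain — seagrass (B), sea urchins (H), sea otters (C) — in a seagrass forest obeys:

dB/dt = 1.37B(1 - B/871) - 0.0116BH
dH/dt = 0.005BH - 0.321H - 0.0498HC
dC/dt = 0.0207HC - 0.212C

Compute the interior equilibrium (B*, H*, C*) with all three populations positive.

B* ≈ 795, H* ≈ 10.2, C* ≈ 73.4

From dC/dt = 0: 0.0207H* = 0.212, so H* = 10.2.
From dB/dt = 0: 1.37(1 - B*/871) = 0.0116·10.2, giving B* = 871·(1 - 0.0867) = 795.
From dH/dt = 0: 0.005·795 - 0.321 = 0.0498C*, so C* = 3.66/0.0498 = 73.4.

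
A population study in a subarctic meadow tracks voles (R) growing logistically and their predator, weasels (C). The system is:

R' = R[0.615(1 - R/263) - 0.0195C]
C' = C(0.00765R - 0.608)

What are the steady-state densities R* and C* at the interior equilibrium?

R* ≈ 79.5, C* ≈ 22

From dC/dt = 0 with C > 0: 0.00765R* = 0.608, so R* = 79.5.
Substitute into dR/dt = 0: 0.615(1 - 79.5/263) = 0.0195C*.
The bracket is 0.698, giving C* = 0.429/0.0195 = 22.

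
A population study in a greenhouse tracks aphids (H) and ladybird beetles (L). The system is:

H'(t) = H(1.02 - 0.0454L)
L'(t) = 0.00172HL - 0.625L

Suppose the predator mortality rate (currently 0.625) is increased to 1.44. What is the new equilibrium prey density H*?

At the interior fixed point, setting dL/dt = 0 with L > 0 fixes H* = (predator death rate)/(HL coefficient) — independent of the other coefficients.
With the change, H* = 1.44/0.00172 = 837; it rises from 363.

H* ≈ 837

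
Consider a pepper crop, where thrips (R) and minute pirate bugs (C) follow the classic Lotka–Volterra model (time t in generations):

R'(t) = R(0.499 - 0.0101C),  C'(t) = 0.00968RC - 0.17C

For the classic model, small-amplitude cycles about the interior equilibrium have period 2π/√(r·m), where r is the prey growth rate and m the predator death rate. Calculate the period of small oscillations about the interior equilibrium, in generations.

Here r = 0.499 and m = 0.17, so r·m = 0.0848.
ω = √0.0848 = 0.291 per generation, hence T = 2π/ω ≈ 21.6 generations.

T ≈ 21.6 generations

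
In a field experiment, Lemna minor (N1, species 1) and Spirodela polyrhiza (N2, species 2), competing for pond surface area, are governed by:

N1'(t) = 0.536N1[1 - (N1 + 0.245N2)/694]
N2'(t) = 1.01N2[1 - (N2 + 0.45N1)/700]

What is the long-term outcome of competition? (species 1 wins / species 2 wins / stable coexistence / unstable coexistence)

stable coexistence

Compare the nullcline intercepts: K1/α12 = 694/0.245 = 2830 > K2 = 700; K2/α21 = 700/0.45 = 1560 > K1 = 694.
Since both inequalities hold, each species can invade when rare, so the interior equilibrium is stable.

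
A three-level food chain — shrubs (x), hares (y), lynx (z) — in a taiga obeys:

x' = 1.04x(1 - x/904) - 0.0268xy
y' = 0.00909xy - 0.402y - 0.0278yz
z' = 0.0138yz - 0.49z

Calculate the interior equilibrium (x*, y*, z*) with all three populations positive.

x* ≈ 76.8, y* ≈ 35.5, z* ≈ 10.7

From dz/dt = 0: 0.0138y* = 0.49, so y* = 35.5.
From dx/dt = 0: 1.04(1 - x*/904) = 0.0268·35.5, giving x* = 904·(1 - 0.915) = 76.8.
From dy/dt = 0: 0.00909·76.8 - 0.402 = 0.0278z*, so z* = 0.297/0.0278 = 10.7.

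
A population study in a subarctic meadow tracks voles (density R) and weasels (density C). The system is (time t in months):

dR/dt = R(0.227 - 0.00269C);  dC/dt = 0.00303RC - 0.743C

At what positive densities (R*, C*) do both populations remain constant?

R* ≈ 245, C* ≈ 84.4

Set dC/dt = 0 with C > 0: 0.00303R - 0.743 = 0, so R* = 0.743/0.00303 = 245.
Set dR/dt = 0 with R > 0: 0.227 - 0.00269C = 0, so C* = 0.227/0.00269 = 84.4.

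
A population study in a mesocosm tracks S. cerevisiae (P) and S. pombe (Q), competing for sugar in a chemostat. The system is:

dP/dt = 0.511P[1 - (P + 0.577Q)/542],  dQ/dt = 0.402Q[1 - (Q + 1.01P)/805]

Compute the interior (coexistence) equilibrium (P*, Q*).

Setting both brackets to zero gives the nullclines P + 0.577Q = 542 and 1.01P + Q = 805.
Substituting Q = 805 - 1.01P into the first: P(1 - 0.577·1.01) = 542 - 0.577·805.
So P* = 77.5/0.417 = 186, and then Q* = 805 - 1.01·186 = 617.

P* ≈ 186, Q* ≈ 617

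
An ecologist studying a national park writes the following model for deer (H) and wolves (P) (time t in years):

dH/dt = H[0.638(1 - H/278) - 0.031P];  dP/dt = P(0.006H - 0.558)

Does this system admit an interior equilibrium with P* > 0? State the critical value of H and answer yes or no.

The predator equation gives dP/dt > 0 only when H > 0.558/0.006 = 93.
Without the predator, H → K = 278. Since 278 > 93, the predator can invade and persist.

Threshold H = 93; K > 93, so yes, the predator persists.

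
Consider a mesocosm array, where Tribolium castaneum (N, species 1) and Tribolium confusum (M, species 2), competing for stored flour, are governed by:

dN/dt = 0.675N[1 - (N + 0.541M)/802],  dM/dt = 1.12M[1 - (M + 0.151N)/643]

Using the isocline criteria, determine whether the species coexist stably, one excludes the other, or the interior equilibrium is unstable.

Compare the nullcline intercepts: K1/α12 = 802/0.541 = 1480 > K2 = 643; K2/α21 = 643/0.151 = 4260 > K1 = 802.
Since both inequalities hold, each species can invade when rare, so the interior equilibrium is stable.

stable coexistence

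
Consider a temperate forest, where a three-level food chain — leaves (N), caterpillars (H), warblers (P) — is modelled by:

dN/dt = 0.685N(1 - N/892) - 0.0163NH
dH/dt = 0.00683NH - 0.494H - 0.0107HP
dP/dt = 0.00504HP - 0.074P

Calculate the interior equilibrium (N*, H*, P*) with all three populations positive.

From dP/dt = 0: 0.00504H* = 0.074, so H* = 14.7.
From dN/dt = 0: 0.685(1 - N*/892) = 0.0163·14.7, giving N* = 892·(1 - 0.349) = 580.
From dH/dt = 0: 0.00683·580 - 0.494 = 0.0107P*, so P* = 3.47/0.0107 = 324.

N* ≈ 580, H* ≈ 14.7, P* ≈ 324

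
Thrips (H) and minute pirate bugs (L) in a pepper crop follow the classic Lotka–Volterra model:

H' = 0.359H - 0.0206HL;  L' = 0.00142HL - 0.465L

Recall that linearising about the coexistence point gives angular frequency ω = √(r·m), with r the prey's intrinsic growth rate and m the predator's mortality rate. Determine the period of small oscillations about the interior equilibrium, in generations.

T ≈ 15.4 generations

Here r = 0.359 and m = 0.465, so r·m = 0.167.
ω = √0.167 = 0.409 per generation, hence T = 2π/ω ≈ 15.4 generations.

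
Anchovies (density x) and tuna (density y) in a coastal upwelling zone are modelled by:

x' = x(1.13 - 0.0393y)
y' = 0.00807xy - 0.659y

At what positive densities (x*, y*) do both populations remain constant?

Set dy/dt = 0 with y > 0: 0.00807x - 0.659 = 0, so x* = 0.659/0.00807 = 81.7.
Set dx/dt = 0 with x > 0: 1.13 - 0.0393y = 0, so y* = 1.13/0.0393 = 28.8.

x* ≈ 81.7, y* ≈ 28.8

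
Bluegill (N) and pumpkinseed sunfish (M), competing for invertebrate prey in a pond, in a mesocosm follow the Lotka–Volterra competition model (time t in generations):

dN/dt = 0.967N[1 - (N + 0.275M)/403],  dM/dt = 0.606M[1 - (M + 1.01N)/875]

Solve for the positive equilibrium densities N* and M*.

Setting both brackets to zero gives the nullclines N + 0.275M = 403 and 1.01N + M = 875.
Substituting M = 875 - 1.01N into the first: N(1 - 0.275·1.01) = 403 - 0.275·875.
So N* = 162/0.722 = 225, and then M* = 875 - 1.01·225 = 648.

N* ≈ 225, M* ≈ 648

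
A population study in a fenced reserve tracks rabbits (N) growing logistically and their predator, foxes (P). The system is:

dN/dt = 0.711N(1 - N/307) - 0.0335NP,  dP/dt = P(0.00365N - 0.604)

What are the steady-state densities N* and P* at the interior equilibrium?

From dP/dt = 0 with P > 0: 0.00365N* = 0.604, so N* = 165.
Substitute into dN/dt = 0: 0.711(1 - 165/307) = 0.0335P*.
The bracket is 0.461, giving P* = 0.328/0.0335 = 9.78.

N* ≈ 165, P* ≈ 9.78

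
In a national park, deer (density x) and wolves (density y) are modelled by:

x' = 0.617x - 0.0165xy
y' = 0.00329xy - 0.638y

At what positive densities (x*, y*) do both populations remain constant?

Set dy/dt = 0 with y > 0: 0.00329x - 0.638 = 0, so x* = 0.638/0.00329 = 194.
Set dx/dt = 0 with x > 0: 0.617 - 0.0165y = 0, so y* = 0.617/0.0165 = 37.4.

x* ≈ 194, y* ≈ 37.4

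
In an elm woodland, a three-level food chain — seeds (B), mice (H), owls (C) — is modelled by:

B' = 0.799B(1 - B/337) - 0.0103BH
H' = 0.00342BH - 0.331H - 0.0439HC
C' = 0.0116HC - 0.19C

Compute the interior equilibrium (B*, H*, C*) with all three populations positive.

B* ≈ 266, H* ≈ 16.4, C* ≈ 13.2

From dC/dt = 0: 0.0116H* = 0.19, so H* = 16.4.
From dB/dt = 0: 0.799(1 - B*/337) = 0.0103·16.4, giving B* = 337·(1 - 0.211) = 266.
From dH/dt = 0: 0.00342·266 - 0.331 = 0.0439C*, so C* = 0.578/0.0439 = 13.2.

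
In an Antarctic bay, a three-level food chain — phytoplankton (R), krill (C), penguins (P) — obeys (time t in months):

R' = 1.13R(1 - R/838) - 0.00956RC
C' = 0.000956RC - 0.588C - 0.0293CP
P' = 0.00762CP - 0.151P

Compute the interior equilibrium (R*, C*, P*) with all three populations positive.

From dP/dt = 0: 0.00762C* = 0.151, so C* = 19.8.
From dR/dt = 0: 1.13(1 - R*/838) = 0.00956·19.8, giving R* = 838·(1 - 0.168) = 698.
From dC/dt = 0: 0.000956·698 - 0.588 = 0.0293P*, so P* = 0.0788/0.0293 = 2.69.

R* ≈ 698, C* ≈ 19.8, P* ≈ 2.69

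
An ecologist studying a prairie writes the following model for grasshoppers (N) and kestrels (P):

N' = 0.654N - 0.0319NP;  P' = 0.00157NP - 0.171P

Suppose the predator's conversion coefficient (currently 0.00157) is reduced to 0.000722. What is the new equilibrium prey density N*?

At the interior fixed point, setting dP/dt = 0 with P > 0 fixes N* = (predator death rate)/(NP coefficient) — independent of the other coefficients.
With the change, N* = 0.171/0.000722 = 237; it rises from 109.

N* ≈ 237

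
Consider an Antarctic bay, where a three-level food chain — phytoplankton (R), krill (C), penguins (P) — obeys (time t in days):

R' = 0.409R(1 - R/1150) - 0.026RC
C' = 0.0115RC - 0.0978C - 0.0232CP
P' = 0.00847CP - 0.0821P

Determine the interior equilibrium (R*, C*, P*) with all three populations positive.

From dP/dt = 0: 0.00847C* = 0.0821, so C* = 9.69.
From dR/dt = 0: 0.409(1 - R*/1150) = 0.026·9.69, giving R* = 1150·(1 - 0.616) = 441.
From dC/dt = 0: 0.0115·441 - 0.0978 = 0.0232P*, so P* = 4.98/0.0232 = 215.

R* ≈ 441, C* ≈ 9.69, P* ≈ 215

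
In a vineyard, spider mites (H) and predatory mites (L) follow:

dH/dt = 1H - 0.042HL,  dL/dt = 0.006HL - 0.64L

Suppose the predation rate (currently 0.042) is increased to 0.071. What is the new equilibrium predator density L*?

At the interior fixed point, setting dH/dt = 0 with H > 0 fixes L* = (prey growth rate)/(HL coefficient) — independent of the other coefficients.
With the change, L* = 1/0.071 = 14.1; it falls from 23.8.

L* ≈ 14.1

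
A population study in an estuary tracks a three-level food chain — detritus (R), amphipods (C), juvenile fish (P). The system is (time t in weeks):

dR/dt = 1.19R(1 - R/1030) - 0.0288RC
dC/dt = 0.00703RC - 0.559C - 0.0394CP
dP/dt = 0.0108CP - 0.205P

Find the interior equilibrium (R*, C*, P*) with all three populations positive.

R* ≈ 557, C* ≈ 19, P* ≈ 85.2

From dP/dt = 0: 0.0108C* = 0.205, so C* = 19.
From dR/dt = 0: 1.19(1 - R*/1030) = 0.0288·19, giving R* = 1030·(1 - 0.459) = 557.
From dC/dt = 0: 0.00703·557 - 0.559 = 0.0394P*, so P* = 3.36/0.0394 = 85.2.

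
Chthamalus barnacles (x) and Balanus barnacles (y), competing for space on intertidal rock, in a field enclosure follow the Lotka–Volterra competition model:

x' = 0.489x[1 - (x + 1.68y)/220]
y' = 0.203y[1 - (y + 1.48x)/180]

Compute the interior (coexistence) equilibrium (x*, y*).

x* ≈ 55.4, y* ≈ 98

Setting both brackets to zero gives the nullclines x + 1.68y = 220 and 1.48x + y = 180.
Substituting y = 180 - 1.48x into the first: x(1 - 1.68·1.48) = 220 - 1.68·180.
So x* = -82.4/-1.49 = 55.4, and then y* = 180 - 1.48·55.4 = 98.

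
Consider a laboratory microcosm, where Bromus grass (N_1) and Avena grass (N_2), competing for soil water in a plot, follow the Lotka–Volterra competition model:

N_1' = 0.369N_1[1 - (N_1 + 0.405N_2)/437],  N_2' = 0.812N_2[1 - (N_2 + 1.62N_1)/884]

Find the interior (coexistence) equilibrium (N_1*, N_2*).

N_1* ≈ 230, N_2* ≈ 512

Setting both brackets to zero gives the nullclines N_1 + 0.405N_2 = 437 and 1.62N_1 + N_2 = 884.
Substituting N_2 = 884 - 1.62N_1 into the first: N_1(1 - 0.405·1.62) = 437 - 0.405·884.
So N_1* = 79/0.344 = 230, and then N_2* = 884 - 1.62·230 = 512.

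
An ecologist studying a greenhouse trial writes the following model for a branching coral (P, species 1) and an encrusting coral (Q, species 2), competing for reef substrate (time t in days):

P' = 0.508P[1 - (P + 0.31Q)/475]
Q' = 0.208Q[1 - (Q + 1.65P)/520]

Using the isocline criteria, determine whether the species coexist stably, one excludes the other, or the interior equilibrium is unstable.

species 1 excludes species 2

Compare the nullcline intercepts: K1/α12 = 475/0.31 = 1530 > K2 = 520; K2/α21 = 520/1.65 = 315 < K1 = 475.
Since the inequalities point opposite ways, species 1 can invade but species 2 cannot.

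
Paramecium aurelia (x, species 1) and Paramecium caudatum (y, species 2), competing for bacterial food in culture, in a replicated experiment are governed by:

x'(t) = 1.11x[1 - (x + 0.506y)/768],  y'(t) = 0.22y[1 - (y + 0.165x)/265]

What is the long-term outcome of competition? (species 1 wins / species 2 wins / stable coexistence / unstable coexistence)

Compare the nullcline intercepts: K1/α12 = 768/0.506 = 1520 > K2 = 265; K2/α21 = 265/0.165 = 1610 > K1 = 768.
Since both inequalities hold, each species can invade when rare, so the interior equilibrium is stable.

stable coexistence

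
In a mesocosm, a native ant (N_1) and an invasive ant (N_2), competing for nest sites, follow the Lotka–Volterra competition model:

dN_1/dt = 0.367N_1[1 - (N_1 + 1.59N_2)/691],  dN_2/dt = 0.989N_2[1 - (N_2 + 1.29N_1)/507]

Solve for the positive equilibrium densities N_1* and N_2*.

N_1* ≈ 110, N_2* ≈ 366

Setting both brackets to zero gives the nullclines N_1 + 1.59N_2 = 691 and 1.29N_1 + N_2 = 507.
Substituting N_2 = 507 - 1.29N_1 into the first: N_1(1 - 1.59·1.29) = 691 - 1.59·507.
So N_1* = -115/-1.05 = 110, and then N_2* = 507 - 1.29·110 = 366.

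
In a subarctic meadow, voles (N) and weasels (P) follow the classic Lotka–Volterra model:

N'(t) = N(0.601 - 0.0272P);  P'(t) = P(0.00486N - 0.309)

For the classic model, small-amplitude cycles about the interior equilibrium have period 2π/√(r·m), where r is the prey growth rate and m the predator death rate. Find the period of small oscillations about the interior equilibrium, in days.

T ≈ 14.6 days

Here r = 0.601 and m = 0.309, so r·m = 0.186.
ω = √0.186 = 0.431 per day, hence T = 2π/ω ≈ 14.6 days.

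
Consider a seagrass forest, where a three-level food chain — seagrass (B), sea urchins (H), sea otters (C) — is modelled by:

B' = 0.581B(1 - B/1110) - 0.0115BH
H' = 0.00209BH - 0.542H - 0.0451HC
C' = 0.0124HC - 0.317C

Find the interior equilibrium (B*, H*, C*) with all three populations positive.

B* ≈ 548, H* ≈ 25.6, C* ≈ 13.4

From dC/dt = 0: 0.0124H* = 0.317, so H* = 25.6.
From dB/dt = 0: 0.581(1 - B*/1110) = 0.0115·25.6, giving B* = 1110·(1 - 0.506) = 548.
From dH/dt = 0: 0.00209·548 - 0.542 = 0.0451C*, so C* = 0.604/0.0451 = 13.4.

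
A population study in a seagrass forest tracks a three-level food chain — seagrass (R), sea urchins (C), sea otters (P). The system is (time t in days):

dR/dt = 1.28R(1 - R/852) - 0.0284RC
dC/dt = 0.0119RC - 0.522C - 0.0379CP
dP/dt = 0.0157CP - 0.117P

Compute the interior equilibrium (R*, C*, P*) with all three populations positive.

R* ≈ 711, C* ≈ 7.45, P* ≈ 210

From dP/dt = 0: 0.0157C* = 0.117, so C* = 7.45.
From dR/dt = 0: 1.28(1 - R*/852) = 0.0284·7.45, giving R* = 852·(1 - 0.165) = 711.
From dC/dt = 0: 0.0119·711 - 0.522 = 0.0379P*, so P* = 7.94/0.0379 = 210.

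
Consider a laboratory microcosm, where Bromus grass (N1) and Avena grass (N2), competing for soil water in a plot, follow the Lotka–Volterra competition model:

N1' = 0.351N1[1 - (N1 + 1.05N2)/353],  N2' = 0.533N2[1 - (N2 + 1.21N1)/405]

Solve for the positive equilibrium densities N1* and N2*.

N1* ≈ 267, N2* ≈ 81.8

Setting both brackets to zero gives the nullclines N1 + 1.05N2 = 353 and 1.21N1 + N2 = 405.
Substituting N2 = 405 - 1.21N1 into the first: N1(1 - 1.05·1.21) = 353 - 1.05·405.
So N1* = -72.2/-0.27 = 267, and then N2* = 405 - 1.21·267 = 81.8.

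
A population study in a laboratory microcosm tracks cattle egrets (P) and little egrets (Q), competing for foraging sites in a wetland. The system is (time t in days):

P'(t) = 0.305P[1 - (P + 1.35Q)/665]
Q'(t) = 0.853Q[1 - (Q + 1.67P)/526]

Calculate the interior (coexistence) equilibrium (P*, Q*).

P* ≈ 36, Q* ≈ 466

Setting both brackets to zero gives the nullclines P + 1.35Q = 665 and 1.67P + Q = 526.
Substituting Q = 526 - 1.67P into the first: P(1 - 1.35·1.67) = 665 - 1.35·526.
So P* = -45.1/-1.25 = 36, and then Q* = 526 - 1.67·36 = 466.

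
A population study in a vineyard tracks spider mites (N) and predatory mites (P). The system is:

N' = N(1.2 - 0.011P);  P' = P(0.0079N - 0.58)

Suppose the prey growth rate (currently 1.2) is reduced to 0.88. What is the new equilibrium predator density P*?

At the interior fixed point, setting dN/dt = 0 with N > 0 fixes P* = (prey growth rate)/(NP coefficient) — independent of the other coefficients.
With the change, P* = 0.88/0.011 = 80; it falls from 109.

P* ≈ 80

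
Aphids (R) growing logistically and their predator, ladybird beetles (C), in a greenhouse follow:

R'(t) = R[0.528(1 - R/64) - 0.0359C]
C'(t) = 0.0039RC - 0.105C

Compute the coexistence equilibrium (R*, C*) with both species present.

R* ≈ 26.9, C* ≈ 8.52

From dC/dt = 0 with C > 0: 0.0039R* = 0.105, so R* = 26.9.
Substitute into dR/dt = 0: 0.528(1 - 26.9/64) = 0.0359C*.
The bracket is 0.579, giving C* = 0.306/0.0359 = 8.52.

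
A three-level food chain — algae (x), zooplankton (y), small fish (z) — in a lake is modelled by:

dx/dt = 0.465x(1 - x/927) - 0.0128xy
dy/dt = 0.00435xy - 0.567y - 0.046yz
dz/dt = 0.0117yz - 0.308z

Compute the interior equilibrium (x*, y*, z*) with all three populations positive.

From dz/dt = 0: 0.0117y* = 0.308, so y* = 26.3.
From dx/dt = 0: 0.465(1 - x*/927) = 0.0128·26.3, giving x* = 927·(1 - 0.725) = 255.
From dy/dt = 0: 0.00435·255 - 0.567 = 0.046z*, so z* = 0.543/0.046 = 11.8.

x* ≈ 255, y* ≈ 26.3, z* ≈ 11.8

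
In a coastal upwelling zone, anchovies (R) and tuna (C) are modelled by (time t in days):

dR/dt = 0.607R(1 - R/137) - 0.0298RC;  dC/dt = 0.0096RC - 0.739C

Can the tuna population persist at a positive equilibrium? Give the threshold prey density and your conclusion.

Threshold R = 77; K > 77, so yes, the predator persists.

The predator equation gives dC/dt > 0 only when R > 0.739/0.0096 = 77.
Without the predator, R → K = 137. Since 137 > 77, the predator can invade and persist.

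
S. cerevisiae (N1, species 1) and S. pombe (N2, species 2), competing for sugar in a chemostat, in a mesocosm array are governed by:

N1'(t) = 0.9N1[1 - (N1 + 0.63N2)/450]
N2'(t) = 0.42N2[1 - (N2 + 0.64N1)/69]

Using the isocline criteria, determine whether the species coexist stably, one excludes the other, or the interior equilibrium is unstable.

species 1 excludes species 2

Compare the nullcline intercepts: K1/α12 = 450/0.63 = 714 > K2 = 69; K2/α21 = 69/0.64 = 108 < K1 = 450.
Since the inequalities point opposite ways, species 1 can invade but species 2 cannot.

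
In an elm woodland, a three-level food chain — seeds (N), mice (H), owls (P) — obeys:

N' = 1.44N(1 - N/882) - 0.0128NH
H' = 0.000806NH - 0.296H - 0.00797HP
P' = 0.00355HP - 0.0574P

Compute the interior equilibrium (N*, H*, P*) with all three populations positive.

From dP/dt = 0: 0.00355H* = 0.0574, so H* = 16.2.
From dN/dt = 0: 1.44(1 - N*/882) = 0.0128·16.2, giving N* = 882·(1 - 0.144) = 755.
From dH/dt = 0: 0.000806·755 - 0.296 = 0.00797P*, so P* = 0.313/0.00797 = 39.2.

N* ≈ 755, H* ≈ 16.2, P* ≈ 39.2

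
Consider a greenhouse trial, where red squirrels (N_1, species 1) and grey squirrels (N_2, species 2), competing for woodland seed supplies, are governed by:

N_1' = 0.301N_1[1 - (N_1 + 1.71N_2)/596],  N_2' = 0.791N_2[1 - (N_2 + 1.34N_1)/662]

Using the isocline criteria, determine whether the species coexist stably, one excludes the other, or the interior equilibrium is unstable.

Compare the nullcline intercepts: K1/α12 = 596/1.71 = 349 < K2 = 662; K2/α21 = 662/1.34 = 494 < K1 = 596.
Since both are reversed, neither can invade when rare; the interior point is a saddle.

unstable coexistence (outcome depends on initial conditions)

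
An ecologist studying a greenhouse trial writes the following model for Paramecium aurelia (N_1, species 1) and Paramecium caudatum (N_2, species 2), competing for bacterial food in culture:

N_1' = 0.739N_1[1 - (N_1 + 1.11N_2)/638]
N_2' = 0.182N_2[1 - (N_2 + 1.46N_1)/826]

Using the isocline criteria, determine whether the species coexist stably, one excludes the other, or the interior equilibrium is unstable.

unstable coexistence (outcome depends on initial conditions)

Compare the nullcline intercepts: K1/α12 = 638/1.11 = 575 < K2 = 826; K2/α21 = 826/1.46 = 566 < K1 = 638.
Since both are reversed, neither can invade when rare; the interior point is a saddle.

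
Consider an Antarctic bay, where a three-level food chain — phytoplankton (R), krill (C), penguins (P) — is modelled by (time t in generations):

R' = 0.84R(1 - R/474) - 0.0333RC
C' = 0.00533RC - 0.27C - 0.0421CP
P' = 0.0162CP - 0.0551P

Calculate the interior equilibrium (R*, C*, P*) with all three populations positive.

From dP/dt = 0: 0.0162C* = 0.0551, so C* = 3.4.
From dR/dt = 0: 0.84(1 - R*/474) = 0.0333·3.4, giving R* = 474·(1 - 0.135) = 410.
From dC/dt = 0: 0.00533·410 - 0.27 = 0.0421P*, so P* = 1.92/0.0421 = 45.5.

R* ≈ 410, C* ≈ 3.4, P* ≈ 45.5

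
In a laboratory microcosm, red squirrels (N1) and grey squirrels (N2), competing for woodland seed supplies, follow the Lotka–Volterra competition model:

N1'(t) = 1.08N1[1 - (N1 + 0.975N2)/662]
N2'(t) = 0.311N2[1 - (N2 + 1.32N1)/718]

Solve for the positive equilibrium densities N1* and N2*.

Setting both brackets to zero gives the nullclines N1 + 0.975N2 = 662 and 1.32N1 + N2 = 718.
Substituting N2 = 718 - 1.32N1 into the first: N1(1 - 0.975·1.32) = 662 - 0.975·718.
So N1* = -38/-0.287 = 133, and then N2* = 718 - 1.32·133 = 543.

N1* ≈ 133, N2* ≈ 543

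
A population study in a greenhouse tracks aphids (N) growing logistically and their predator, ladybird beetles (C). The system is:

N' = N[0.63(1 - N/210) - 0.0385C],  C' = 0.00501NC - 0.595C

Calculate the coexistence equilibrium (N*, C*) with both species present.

N* ≈ 119, C* ≈ 7.11

From dC/dt = 0 with C > 0: 0.00501N* = 0.595, so N* = 119.
Substitute into dN/dt = 0: 0.63(1 - 119/210) = 0.0385C*.
The bracket is 0.434, giving C* = 0.274/0.0385 = 7.11.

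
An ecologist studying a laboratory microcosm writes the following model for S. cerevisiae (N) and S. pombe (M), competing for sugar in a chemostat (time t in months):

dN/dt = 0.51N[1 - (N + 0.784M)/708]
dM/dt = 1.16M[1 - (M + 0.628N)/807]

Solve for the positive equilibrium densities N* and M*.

N* ≈ 148, M* ≈ 714

Setting both brackets to zero gives the nullclines N + 0.784M = 708 and 0.628N + M = 807.
Substituting M = 807 - 0.628N into the first: N(1 - 0.784·0.628) = 708 - 0.784·807.
So N* = 75.3/0.508 = 148, and then M* = 807 - 0.628·148 = 714.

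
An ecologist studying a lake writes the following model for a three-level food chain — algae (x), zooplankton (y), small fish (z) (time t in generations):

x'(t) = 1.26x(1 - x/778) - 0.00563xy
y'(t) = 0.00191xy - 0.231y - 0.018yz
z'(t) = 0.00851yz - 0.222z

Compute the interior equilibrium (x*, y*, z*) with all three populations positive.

From dz/dt = 0: 0.00851y* = 0.222, so y* = 26.1.
From dx/dt = 0: 1.26(1 - x*/778) = 0.00563·26.1, giving x* = 778·(1 - 0.117) = 687.
From dy/dt = 0: 0.00191·687 - 0.231 = 0.018z*, so z* = 1.08/0.018 = 60.1.

x* ≈ 687, y* ≈ 26.1, z* ≈ 60.1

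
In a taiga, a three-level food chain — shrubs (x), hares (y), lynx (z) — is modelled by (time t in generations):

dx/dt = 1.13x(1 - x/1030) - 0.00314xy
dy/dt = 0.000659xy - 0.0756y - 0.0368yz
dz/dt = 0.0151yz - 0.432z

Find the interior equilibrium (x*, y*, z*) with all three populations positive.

From dz/dt = 0: 0.0151y* = 0.432, so y* = 28.6.
From dx/dt = 0: 1.13(1 - x*/1030) = 0.00314·28.6, giving x* = 1030·(1 - 0.0795) = 948.
From dy/dt = 0: 0.000659·948 - 0.0756 = 0.0368z*, so z* = 0.549/0.0368 = 14.9.

x* ≈ 948, y* ≈ 28.6, z* ≈ 14.9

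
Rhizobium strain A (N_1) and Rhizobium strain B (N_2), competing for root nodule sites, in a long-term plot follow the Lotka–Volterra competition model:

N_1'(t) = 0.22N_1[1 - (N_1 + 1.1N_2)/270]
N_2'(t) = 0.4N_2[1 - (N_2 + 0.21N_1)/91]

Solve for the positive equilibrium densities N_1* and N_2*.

N_1* ≈ 221, N_2* ≈ 44.6

Setting both brackets to zero gives the nullclines N_1 + 1.1N_2 = 270 and 0.21N_1 + N_2 = 91.
Substituting N_2 = 91 - 0.21N_1 into the first: N_1(1 - 1.1·0.21) = 270 - 1.1·91.
So N_1* = 170/0.769 = 221, and then N_2* = 91 - 0.21·221 = 44.6.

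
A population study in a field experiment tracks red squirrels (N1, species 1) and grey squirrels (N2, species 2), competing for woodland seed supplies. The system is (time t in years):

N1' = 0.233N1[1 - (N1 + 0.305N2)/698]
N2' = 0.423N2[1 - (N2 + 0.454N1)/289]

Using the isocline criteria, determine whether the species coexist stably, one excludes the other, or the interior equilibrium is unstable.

species 1 excludes species 2

Compare the nullcline intercepts: K1/α12 = 698/0.305 = 2290 > K2 = 289; K2/α21 = 289/0.454 = 637 < K1 = 698.
Since the inequalities point opposite ways, species 1 can invade but species 2 cannot.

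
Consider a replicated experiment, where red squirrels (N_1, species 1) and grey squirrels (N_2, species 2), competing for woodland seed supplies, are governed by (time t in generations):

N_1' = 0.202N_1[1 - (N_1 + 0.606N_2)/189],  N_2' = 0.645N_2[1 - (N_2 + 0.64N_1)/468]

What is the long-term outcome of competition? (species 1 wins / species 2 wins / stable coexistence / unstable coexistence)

Compare the nullcline intercepts: K1/α12 = 189/0.606 = 312 < K2 = 468; K2/α21 = 468/0.64 = 731 > K1 = 189.
Since the inequalities point opposite ways, species 2 can invade but species 1 cannot.

species 2 excludes species 1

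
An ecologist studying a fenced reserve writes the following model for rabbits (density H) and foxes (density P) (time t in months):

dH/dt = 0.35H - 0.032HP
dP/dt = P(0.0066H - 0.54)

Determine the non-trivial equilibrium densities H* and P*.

Set dP/dt = 0 with P > 0: 0.0066H - 0.54 = 0, so H* = 0.54/0.0066 = 81.8.
Set dH/dt = 0 with H > 0: 0.35 - 0.032P = 0, so P* = 0.35/0.032 = 10.9.

H* ≈ 81.8, P* ≈ 10.9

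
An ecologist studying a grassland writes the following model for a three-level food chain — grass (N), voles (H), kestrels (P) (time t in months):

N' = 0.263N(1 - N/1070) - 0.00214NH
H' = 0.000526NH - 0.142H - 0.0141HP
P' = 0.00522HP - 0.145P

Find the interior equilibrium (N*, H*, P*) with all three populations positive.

From dP/dt = 0: 0.00522H* = 0.145, so H* = 27.8.
From dN/dt = 0: 0.263(1 - N*/1070) = 0.00214·27.8, giving N* = 1070·(1 - 0.226) = 828.
From dH/dt = 0: 0.000526·828 - 0.142 = 0.0141P*, so P* = 0.294/0.0141 = 20.8.

N* ≈ 828, H* ≈ 27.8, P* ≈ 20.8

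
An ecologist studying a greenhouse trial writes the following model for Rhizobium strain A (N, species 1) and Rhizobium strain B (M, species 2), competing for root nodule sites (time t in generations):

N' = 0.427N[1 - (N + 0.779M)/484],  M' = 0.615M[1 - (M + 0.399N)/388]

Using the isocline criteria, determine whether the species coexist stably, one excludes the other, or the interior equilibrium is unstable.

Compare the nullcline intercepts: K1/α12 = 484/0.779 = 621 > K2 = 388; K2/α21 = 388/0.399 = 972 > K1 = 484.
Since both inequalities hold, each species can invade when rare, so the interior equilibrium is stable.

stable coexistence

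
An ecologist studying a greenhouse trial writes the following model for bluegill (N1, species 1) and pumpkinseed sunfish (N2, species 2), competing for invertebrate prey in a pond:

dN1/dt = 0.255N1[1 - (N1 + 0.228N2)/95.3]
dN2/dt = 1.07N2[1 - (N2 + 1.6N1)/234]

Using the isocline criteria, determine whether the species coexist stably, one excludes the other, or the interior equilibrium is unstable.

stable coexistence

Compare the nullcline intercepts: K1/α12 = 95.3/0.228 = 418 > K2 = 234; K2/α21 = 234/1.6 = 146 > K1 = 95.3.
Since both inequalities hold, each species can invade when rare, so the interior equilibrium is stable.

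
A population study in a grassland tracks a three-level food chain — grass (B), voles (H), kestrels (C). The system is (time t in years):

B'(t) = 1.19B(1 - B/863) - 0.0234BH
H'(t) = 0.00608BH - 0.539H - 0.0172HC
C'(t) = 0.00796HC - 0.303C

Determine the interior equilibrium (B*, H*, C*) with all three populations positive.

B* ≈ 217, H* ≈ 38.1, C* ≈ 45.4

From dC/dt = 0: 0.00796H* = 0.303, so H* = 38.1.
From dB/dt = 0: 1.19(1 - B*/863) = 0.0234·38.1, giving B* = 863·(1 - 0.749) = 217.
From dH/dt = 0: 0.00608·217 - 0.539 = 0.0172C*, so C* = 0.781/0.0172 = 45.4.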